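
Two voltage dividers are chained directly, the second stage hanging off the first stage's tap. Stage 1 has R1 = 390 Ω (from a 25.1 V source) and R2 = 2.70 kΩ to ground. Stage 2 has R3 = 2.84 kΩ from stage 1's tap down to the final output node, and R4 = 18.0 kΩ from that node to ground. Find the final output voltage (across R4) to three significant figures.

V_out ≈ 18.6 V

Stage 2 presents R3+R4 = 20840 Ω as a load on stage 1's tap.
Stage 1's lower leg becomes R2‖(R3+R4) = 2390 Ω, so V_mid = 25.1 × 2390/2780 = 21.58 V.
Stage 2 is itself unloaded: V_out = V_mid × R4/(R3+R4) = 21.58 × 18000/20840 = 18.6 V.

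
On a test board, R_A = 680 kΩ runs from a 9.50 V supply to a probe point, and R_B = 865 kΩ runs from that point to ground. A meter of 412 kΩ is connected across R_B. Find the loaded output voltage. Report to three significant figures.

The load sits in parallel with R_B: R_B‖R_L = (865 × 412) / (865 + 412) = 279.1 kΩ.
V_out = 9.50 × 279.1 / (680 + 279.1) = 9.50 × 279.1/959.1 = 2.76 V.

V_out ≈ 2.76 V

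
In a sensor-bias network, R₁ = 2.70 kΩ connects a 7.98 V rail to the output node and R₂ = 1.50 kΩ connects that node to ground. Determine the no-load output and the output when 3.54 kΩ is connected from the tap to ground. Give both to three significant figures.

Unloaded: 2.85 V; loaded: 2.24 V

Open-circuit: V = 7.98 × 1.50/(2.70 + 1.50) = 2.85 V.
With the load, R₂ becomes R₂‖R_L = 1.054 kΩ, so V = 7.98 × 1.054/3.754 = 2.24 V.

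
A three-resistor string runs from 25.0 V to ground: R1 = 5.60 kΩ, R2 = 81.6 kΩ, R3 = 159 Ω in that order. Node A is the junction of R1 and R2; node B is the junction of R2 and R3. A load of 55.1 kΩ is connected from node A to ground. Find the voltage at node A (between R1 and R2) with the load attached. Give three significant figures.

V ≈ 21.4 V

Below node A the series string R2+R3 = 81760 Ω sits in parallel with the 55100 Ω load: 32920 Ω.
V_A = 25.0 × 32920/(5600 + 32920) = 21.4 V.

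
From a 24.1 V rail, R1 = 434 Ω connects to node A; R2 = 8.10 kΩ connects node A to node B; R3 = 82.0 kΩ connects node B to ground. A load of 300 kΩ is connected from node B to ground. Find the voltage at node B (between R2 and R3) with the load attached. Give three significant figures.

V ≈ 21.3 V

At node B, R3 is in parallel with the load: R3‖R_L = 64400 Ω.
Below node A the resistance is R2 + (R3‖R_L) = 72500 Ω, so V_A = 24.1 × 72500/72930 = 23.96 V.
Then V_B = V_A × (R3‖R_L)/(R2 + R3‖R_L) = 23.96 × 64400/72500 = 21.3 V.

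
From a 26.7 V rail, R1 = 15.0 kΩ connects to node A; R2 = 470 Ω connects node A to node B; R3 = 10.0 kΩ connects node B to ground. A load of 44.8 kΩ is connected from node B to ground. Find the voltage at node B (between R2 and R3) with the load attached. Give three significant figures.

V ≈ 9.23 V

At node B, R3 is in parallel with the load: R3‖R_L = 8175 Ω.
Below node A the resistance is R2 + (R3‖R_L) = 8645 Ω, so V_A = 26.7 × 8645/23650 = 9.762 V.
Then V_B = V_A × (R3‖R_L)/(R2 + R3‖R_L) = 9.762 × 8175/8645 = 9.23 V.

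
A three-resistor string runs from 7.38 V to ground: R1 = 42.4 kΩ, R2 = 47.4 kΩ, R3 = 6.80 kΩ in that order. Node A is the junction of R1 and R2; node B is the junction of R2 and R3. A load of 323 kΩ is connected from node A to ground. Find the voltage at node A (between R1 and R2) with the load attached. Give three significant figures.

V ≈ 3.86 V

Below node A the series string R2+R3 = 54.20 kΩ sits in parallel with the 323 kΩ load: 46.41 kΩ.
V_A = 7.38 × 46.41/(42.4 + 46.41) = 3.86 V.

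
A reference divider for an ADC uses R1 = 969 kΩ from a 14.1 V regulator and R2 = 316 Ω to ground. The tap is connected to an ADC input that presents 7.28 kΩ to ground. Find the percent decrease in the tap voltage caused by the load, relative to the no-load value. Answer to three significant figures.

The divider's output (Thévenin) resistance is R1‖R2 = 315.9 Ω.
Fractional drop under load = R_th/(R_th + R_L) = 315.9 / (315.9 + 7280) = 0.04159.
So the output falls by 4.16 %.

4.16 %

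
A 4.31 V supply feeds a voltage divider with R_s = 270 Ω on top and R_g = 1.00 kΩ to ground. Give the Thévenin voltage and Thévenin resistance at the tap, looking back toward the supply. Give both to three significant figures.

V_th = 3.39 V, R_th = 213 Ω

V_th is the open-circuit tap voltage: 4.31 × 1000/(270 + 1000) = 3.39 V.
With the supply zeroed, R_s and R_g appear in parallel from the tap: R_th = R_s‖R_g = (270 × 1000)/1270 = 213 Ω.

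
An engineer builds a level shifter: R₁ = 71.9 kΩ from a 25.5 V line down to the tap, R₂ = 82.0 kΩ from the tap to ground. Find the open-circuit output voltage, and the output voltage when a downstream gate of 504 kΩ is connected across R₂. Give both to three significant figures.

Unloaded: 13.6 V; loaded: 12.6 V

Open-circuit: V = 25.5 × 82.0/(71.9 + 82.0) = 13.6 V.
With the load, R₂ becomes R₂‖R_L = 70.53 kΩ, so V = 25.5 × 70.53/142.4 = 12.6 V.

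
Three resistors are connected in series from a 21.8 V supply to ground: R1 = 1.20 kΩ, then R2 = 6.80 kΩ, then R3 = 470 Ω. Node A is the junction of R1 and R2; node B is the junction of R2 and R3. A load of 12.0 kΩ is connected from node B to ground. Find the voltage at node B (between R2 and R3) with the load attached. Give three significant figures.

At node B, R3 is in parallel with the load: R3‖R_L = 452.3 Ω.
Below node A the resistance is R2 + (R3‖R_L) = 7252 Ω, so V_A = 21.8 × 7252/8452 = 18.70 V.
Then V_B = V_A × (R3‖R_L)/(R2 + R3‖R_L) = 18.70 × 452.3/7252 = 1.17 V.

V ≈ 1.17 V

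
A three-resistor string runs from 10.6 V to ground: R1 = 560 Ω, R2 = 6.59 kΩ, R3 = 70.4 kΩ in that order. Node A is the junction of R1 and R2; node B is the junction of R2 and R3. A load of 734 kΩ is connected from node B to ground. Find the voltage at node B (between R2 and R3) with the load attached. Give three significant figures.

At node B, R3 is in parallel with the load: R3‖R_L = 64240 Ω.
Below node A the resistance is R2 + (R3‖R_L) = 70830 Ω, so V_A = 10.6 × 70830/71390 = 10.52 V.
Then V_B = V_A × (R3‖R_L)/(R2 + R3‖R_L) = 10.52 × 64240/70830 = 9.54 V.

V ≈ 9.54 V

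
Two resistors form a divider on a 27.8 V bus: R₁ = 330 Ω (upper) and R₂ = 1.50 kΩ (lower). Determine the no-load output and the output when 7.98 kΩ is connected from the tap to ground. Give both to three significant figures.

Open-circuit: V = 27.8 × 1500/(330 + 1500) = 22.8 V.
With the load, R₂ becomes R₂‖R_L = 1263 Ω, so V = 27.8 × 1263/1593 = 22.0 V.

Unloaded: 22.8 V; loaded: 22.0 V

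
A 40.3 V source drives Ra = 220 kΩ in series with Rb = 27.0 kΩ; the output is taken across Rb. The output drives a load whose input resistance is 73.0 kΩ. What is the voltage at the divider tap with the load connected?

The load sits in parallel with Rb: Rb‖R_L = (27.0 × 73.0) / (27.0 + 73.0) = 19.71 kΩ.
V_out = 40.3 × 19.71 / (220 + 19.71) = 40.3 × 19.71/239.7 = 3.31 V.
(Unloaded it would have been 4.41 V.)

V_out ≈ 3.31 V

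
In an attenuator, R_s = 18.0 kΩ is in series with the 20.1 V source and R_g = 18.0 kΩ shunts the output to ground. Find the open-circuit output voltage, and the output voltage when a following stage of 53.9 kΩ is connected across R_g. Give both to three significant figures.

Unloaded: 10.1 V; loaded: 8.61 V

Open-circuit: V = 20.1 × 18.0/(18.0 + 18.0) = 10.1 V.
With the load, R_g becomes R_g‖R_L = 13.49 kΩ, so V = 20.1 × 13.49/31.49 = 8.61 V.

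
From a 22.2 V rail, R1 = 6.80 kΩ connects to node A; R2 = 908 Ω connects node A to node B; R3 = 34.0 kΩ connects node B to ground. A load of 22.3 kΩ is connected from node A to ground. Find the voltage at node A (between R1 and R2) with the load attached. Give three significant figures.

V ≈ 14.8 V

Below node A the series string R2+R3 = 34910 Ω sits in parallel with the 22300 Ω load: 13610 Ω.
V_A = 22.2 × 13610/(6800 + 13610) = 14.8 V.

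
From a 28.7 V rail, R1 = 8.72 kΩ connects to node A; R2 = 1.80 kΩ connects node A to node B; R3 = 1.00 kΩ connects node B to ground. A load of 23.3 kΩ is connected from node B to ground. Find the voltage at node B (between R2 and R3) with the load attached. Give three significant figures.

At node B, R3 is in parallel with the load: R3‖R_L = 0.9588 kΩ.
Below node A the resistance is R2 + (R3‖R_L) = 2.759 kΩ, so V_A = 28.7 × 2.759/11.48 = 6.898 V.
Then V_B = V_A × (R3‖R_L)/(R2 + R3‖R_L) = 6.898 × 0.9588/2.759 = 2.40 V.

V ≈ 2.40 V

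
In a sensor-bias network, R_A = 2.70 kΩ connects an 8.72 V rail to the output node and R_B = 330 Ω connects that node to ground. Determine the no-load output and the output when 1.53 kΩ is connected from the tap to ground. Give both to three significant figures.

Unloaded: 0.950 V; loaded: 0.797 V

Open-circuit: V = 8.72 × 330/(2700 + 330) = 0.950 V.
With the load, R_B becomes R_B‖R_L = 271.5 Ω, so V = 8.72 × 271.5/2971 = 0.797 V.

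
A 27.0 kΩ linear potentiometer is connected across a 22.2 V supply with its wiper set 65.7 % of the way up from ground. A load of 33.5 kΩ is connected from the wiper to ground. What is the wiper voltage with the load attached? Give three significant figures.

The wiper splits the pot into (1−α)R = 9.261 kΩ above and αR = 17.74 kΩ below.
Lower section ‖ load = 11.60 kΩ.
V_wiper = 22.2 × 11.60/(9.261 + 11.60) = 12.3 V.

V ≈ 12.3 V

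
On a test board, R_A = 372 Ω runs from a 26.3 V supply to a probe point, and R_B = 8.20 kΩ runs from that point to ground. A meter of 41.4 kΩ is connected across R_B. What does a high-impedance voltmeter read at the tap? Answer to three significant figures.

The load sits in parallel with R_B: R_B‖R_L = (8200 × 41400) / (8200 + 41400) = 6844 Ω.
V_out = 26.3 × 6844 / (372 + 6844) = 26.3 × 6844/7216 = 24.9 V.

V_out ≈ 24.9 V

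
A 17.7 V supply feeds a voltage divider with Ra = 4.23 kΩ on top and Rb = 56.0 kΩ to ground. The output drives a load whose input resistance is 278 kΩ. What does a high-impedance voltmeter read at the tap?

The load sits in parallel with Rb: Rb‖R_L = (56.0 × 278) / (56.0 + 278) = 46.61 kΩ.
V_out = 17.7 × 46.61 / (4.23 + 46.61) = 17.7 × 46.61/50.84 = 16.2 V.
(Unloaded it would have been 16.5 V.)

V_out ≈ 16.2 V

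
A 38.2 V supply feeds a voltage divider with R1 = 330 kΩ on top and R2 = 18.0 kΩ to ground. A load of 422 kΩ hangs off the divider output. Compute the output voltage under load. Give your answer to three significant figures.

V_out ≈ 1.90 V

The load sits in parallel with R2: R2‖R_L = (18.0 × 422) / (18.0 + 422) = 17.26 kΩ.
V_out = 38.2 × 17.26 / (330 + 17.26) = 38.2 × 17.26/347.3 = 1.90 V.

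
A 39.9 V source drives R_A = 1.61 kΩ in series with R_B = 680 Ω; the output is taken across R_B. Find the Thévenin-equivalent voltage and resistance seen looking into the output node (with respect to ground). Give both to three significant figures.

V_th = 11.8 V, R_th = 478 Ω

V_th is the open-circuit tap voltage: 39.9 × 680/(1610 + 680) = 11.8 V.
With the supply zeroed, R_A and R_B appear in parallel from the tap: R_th = R_A‖R_B = (1610 × 680)/2290 = 478 Ω.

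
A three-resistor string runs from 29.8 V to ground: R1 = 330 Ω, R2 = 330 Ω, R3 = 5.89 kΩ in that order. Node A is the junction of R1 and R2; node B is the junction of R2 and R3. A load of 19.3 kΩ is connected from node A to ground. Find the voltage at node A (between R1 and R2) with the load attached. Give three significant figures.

Below node A the series string R2+R3 = 6220 Ω sits in parallel with the 19300 Ω load: 4704 Ω.
V_A = 29.8 × 4704/(330 + 4704) = 27.8 V.

V ≈ 27.8 V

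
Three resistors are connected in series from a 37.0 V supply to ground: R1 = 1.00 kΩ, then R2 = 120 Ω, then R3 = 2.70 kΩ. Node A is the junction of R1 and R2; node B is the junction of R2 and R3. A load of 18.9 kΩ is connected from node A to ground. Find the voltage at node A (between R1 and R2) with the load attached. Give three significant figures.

V ≈ 26.3 V

Below node A the series string R2+R3 = 2820 Ω sits in parallel with the 18900 Ω load: 2454 Ω.
V_A = 37.0 × 2454/(1000 + 2454) = 26.3 V.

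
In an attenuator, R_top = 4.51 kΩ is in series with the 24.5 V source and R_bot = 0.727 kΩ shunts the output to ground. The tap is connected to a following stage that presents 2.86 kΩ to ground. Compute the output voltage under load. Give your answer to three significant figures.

The load sits in parallel with R_bot: R_bot‖R_L = (727 × 2860) / (727 + 2860) = 579.7 Ω.
V_out = 24.5 × 579.7 / (4510 + 579.7) = 24.5 × 579.7/5090 = 2.79 V.
(Unloaded it would have been 3.40 V.)

V_out ≈ 2.79 V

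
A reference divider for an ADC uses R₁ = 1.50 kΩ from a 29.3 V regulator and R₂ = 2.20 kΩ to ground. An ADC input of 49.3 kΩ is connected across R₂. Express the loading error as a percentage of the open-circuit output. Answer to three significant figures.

The divider's output (Thévenin) resistance is R₁‖R₂ = 0.8919 kΩ.
Fractional drop under load = R_th/(R_th + R_L) = 0.8919 / (0.8919 + 49.3) = 0.01777.
So the output falls by 1.78 %.

1.78 %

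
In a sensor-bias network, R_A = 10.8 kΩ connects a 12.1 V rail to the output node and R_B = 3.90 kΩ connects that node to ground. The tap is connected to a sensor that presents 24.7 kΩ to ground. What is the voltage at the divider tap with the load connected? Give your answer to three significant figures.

The load sits in parallel with R_B: R_B‖R_L = (3.90 × 24.7) / (3.90 + 24.7) = 3.368 kΩ.
V_out = 12.1 × 3.368 / (10.8 + 3.368) = 12.1 × 3.368/14.17 = 2.88 V.

V_out ≈ 2.88 V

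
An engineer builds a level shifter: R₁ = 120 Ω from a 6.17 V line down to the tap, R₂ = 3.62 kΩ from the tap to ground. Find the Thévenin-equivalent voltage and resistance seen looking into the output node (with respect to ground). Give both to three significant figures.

V_th = 5.97 V, R_th = 116 Ω

V_th is the open-circuit tap voltage: 6.17 × 3620/(120 + 3620) = 5.97 V.
With the supply zeroed, R₁ and R₂ appear in parallel from the tap: R_th = R₁‖R₂ = (120 × 3620)/3740 = 116 Ω.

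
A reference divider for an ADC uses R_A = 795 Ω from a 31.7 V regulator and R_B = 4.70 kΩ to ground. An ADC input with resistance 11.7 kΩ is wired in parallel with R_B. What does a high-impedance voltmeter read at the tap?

V_out ≈ 25.6 V

The load sits in parallel with R_B: R_B‖R_L = (4700 × 11700) / (4700 + 11700) = 3353 Ω.
V_out = 31.7 × 3353 / (795 + 3353) = 31.7 × 3353/4148 = 25.6 V.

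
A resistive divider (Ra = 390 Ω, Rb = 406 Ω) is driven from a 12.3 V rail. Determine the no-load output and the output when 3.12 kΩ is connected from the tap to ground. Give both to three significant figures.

Unloaded: 6.27 V; loaded: 5.90 V

Open-circuit: V = 12.3 × 406/(390 + 406) = 6.27 V.
With the load, Rb becomes Rb‖R_L = 359.3 Ω, so V = 12.3 × 359.3/749.3 = 5.90 V.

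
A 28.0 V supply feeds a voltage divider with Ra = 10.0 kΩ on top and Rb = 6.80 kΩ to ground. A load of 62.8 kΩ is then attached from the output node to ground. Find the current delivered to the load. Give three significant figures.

Rb‖R_L = 6.136 kΩ; V_out = 28.0 × 6.136/16.14 = 10.65 V.
I_L = V_out / R_L = 10.65 / 62.8 kΩ = 0.170 mA.

I_L ≈ 0.170 mA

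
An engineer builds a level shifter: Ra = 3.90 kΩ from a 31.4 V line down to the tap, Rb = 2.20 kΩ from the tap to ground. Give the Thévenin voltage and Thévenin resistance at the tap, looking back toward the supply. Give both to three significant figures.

V_th is the open-circuit tap voltage: 31.4 × 2.20/(3.90 + 2.20) = 11.3 V.
With the supply zeroed, Ra and Rb appear in parallel from the tap: R_th = Ra‖Rb = (3.90 × 2.20)/6.100 = 1.41 kΩ.

V_th = 11.3 V, R_th = 1.41 kΩ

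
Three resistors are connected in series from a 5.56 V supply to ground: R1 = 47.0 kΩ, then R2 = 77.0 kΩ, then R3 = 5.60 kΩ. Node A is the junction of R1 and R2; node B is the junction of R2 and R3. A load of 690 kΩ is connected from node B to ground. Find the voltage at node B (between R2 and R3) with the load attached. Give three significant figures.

V ≈ 0.238 V

At node B, R3 is in parallel with the load: R3‖R_L = 5.555 kΩ.
Below node A the resistance is R2 + (R3‖R_L) = 82.55 kΩ, so V_A = 5.56 × 82.55/129.6 = 3.543 V.
Then V_B = V_A × (R3‖R_L)/(R2 + R3‖R_L) = 3.543 × 5.555/82.55 = 0.238 V.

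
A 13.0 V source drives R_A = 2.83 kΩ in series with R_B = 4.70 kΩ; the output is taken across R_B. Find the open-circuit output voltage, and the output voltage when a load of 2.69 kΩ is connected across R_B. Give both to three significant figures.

Open-circuit: V = 13.0 × 4.70/(2.83 + 4.70) = 8.11 V.
With the load, R_B becomes R_B‖R_L = 1.711 kΩ, so V = 13.0 × 1.711/4.541 = 4.90 V.

Unloaded: 8.11 V; loaded: 4.90 V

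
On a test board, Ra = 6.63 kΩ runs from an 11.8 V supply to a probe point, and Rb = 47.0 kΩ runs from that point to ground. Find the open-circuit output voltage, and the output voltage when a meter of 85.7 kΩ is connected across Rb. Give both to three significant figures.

Open-circuit: V = 11.8 × 47.0/(6.63 + 47.0) = 10.3 V.
With the load, Rb becomes Rb‖R_L = 30.35 kΩ, so V = 11.8 × 30.35/36.98 = 9.68 V.

Unloaded: 10.3 V; loaded: 9.68 V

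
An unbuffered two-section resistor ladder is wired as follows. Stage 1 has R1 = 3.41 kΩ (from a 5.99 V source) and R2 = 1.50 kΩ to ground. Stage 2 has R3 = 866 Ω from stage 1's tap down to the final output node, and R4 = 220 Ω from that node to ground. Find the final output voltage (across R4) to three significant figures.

Stage 2 presents R3+R4 = 1086 Ω as a load on stage 1's tap.
Stage 1's lower leg becomes R2‖(R3+R4) = 629.9 Ω, so V_mid = 5.99 × 629.9/4040 = 0.9340 V.
Stage 2 is itself unloaded: V_out = V_mid × R4/(R3+R4) = 0.9340 × 220/1086 = 0.189 V.

V_out ≈ 0.189 V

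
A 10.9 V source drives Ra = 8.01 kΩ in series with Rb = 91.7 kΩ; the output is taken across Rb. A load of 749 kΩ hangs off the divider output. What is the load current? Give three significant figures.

Rb‖R_L = 81.70 kΩ; V_out = 10.9 × 81.70/89.71 = 9.927 V.
I_L = V_out / R_L = 9.927 / 749 kΩ = 0.0133 mA.

I_L ≈ 0.0133 mA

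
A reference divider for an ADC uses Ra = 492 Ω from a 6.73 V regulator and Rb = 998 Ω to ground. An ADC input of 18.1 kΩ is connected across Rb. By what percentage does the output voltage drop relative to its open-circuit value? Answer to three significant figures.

The divider's output (Thévenin) resistance is Ra‖Rb = 329.5 Ω.
Fractional drop under load = R_th/(R_th + R_L) = 329.5 / (329.5 + 18100) = 0.01788.
So the output falls by 1.79 %.

1.79 %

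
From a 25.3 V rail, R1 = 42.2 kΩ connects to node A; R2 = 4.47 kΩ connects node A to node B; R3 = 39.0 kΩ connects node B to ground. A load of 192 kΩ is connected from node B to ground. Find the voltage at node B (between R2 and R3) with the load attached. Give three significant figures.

V ≈ 10.4 V

At node B, R3 is in parallel with the load: R3‖R_L = 32.42 kΩ.
Below node A the resistance is R2 + (R3‖R_L) = 36.89 kΩ, so V_A = 25.3 × 36.89/79.09 = 11.80 V.
Then V_B = V_A × (R3‖R_L)/(R2 + R3‖R_L) = 11.80 × 32.42/36.89 = 10.4 V.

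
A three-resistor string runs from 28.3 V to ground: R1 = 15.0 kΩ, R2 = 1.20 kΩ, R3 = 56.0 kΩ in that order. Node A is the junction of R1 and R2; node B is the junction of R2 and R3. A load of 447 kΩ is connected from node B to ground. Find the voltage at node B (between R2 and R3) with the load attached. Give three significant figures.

V ≈ 21.3 V

At node B, R3 is in parallel with the load: R3‖R_L = 49.77 kΩ.
Below node A the resistance is R2 + (R3‖R_L) = 50.97 kΩ, so V_A = 28.3 × 50.97/65.97 = 21.86 V.
Then V_B = V_A × (R3‖R_L)/(R2 + R3‖R_L) = 21.86 × 49.77/50.97 = 21.3 V.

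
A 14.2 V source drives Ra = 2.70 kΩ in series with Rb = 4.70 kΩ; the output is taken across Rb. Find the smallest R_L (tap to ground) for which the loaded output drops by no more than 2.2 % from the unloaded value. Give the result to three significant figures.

R_L(min) ≈ 76.2 kΩ

Output resistance R_th = Ra‖Rb = (2.70 × 4.70)/7.400 = 1.715 kΩ.
The fractional drop is R_th/(R_th + R_L); requiring this ≤ 0.0220 gives R_L ≥ R_th(1/0.0220 − 1) = 1.715 × 44.45 = 76.2 kΩ.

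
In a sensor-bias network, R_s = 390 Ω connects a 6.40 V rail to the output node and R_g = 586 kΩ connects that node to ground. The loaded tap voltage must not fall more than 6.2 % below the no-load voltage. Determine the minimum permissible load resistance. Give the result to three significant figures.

Output resistance R_th = R_s‖R_g = (390 × 586000)/586400 = 389.7 Ω.
The fractional drop is R_th/(R_th + R_L); requiring this ≤ 0.0620 gives R_L ≥ R_th(1/0.0620 − 1) = 389.7 × 15.13 = 5.90 kΩ.

R_L(min) ≈ 5.90 kΩ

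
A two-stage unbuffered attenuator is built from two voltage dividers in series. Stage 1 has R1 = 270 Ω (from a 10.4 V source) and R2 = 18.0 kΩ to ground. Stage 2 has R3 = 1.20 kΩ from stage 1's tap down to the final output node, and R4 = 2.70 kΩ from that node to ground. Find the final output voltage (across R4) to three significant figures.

Stage 2 presents R3+R4 = 3900 Ω as a load on stage 1's tap.
Stage 1's lower leg becomes R2‖(R3+R4) = 3205 Ω, so V_mid = 10.4 × 3205/3475 = 9.592 V.
Stage 2 is itself unloaded: V_out = V_mid × R4/(R3+R4) = 9.592 × 2700/3900 = 6.64 V.

V_out ≈ 6.64 V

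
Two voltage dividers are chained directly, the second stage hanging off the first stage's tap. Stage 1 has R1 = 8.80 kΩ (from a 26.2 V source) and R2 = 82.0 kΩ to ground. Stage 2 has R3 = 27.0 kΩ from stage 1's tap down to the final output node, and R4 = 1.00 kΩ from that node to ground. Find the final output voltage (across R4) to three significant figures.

Stage 2 presents R3+R4 = 28.00 kΩ as a load on stage 1's tap.
Stage 1's lower leg becomes R2‖(R3+R4) = 20.87 kΩ, so V_mid = 26.2 × 20.87/29.67 = 18.43 V.
Stage 2 is itself unloaded: V_out = V_mid × R4/(R3+R4) = 18.43 × 1.00/28.00 = 0.658 V.

V_out ≈ 0.658 V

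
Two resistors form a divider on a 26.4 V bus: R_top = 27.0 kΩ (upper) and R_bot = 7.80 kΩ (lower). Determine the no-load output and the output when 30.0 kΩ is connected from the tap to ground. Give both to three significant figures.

Open-circuit: V = 26.4 × 7.80/(27.0 + 7.80) = 5.92 V.
With the load, R_bot becomes R_bot‖R_L = 6.190 kΩ, so V = 26.4 × 6.190/33.19 = 4.92 V.

Unloaded: 5.92 V; loaded: 4.92 V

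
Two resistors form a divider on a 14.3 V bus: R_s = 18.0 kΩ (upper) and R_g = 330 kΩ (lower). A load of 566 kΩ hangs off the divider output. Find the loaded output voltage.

The load sits in parallel with R_g: R_g‖R_L = (330 × 566) / (330 + 566) = 208.5 kΩ.
V_out = 14.3 × 208.5 / (18.0 + 208.5) = 14.3 × 208.5/226.5 = 13.2 V.
(Unloaded it would have been 13.6 V.)

V_out ≈ 13.2 V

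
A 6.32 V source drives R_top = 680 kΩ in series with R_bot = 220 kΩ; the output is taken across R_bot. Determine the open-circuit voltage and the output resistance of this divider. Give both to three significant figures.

V_th is the open-circuit tap voltage: 6.32 × 220/(680 + 220) = 1.54 V.
With the supply zeroed, R_top and R_bot appear in parallel from the tap: R_th = R_top‖R_bot = (680 × 220)/900.0 = 166 kΩ.

V_th = 1.54 V, R_th = 166 kΩ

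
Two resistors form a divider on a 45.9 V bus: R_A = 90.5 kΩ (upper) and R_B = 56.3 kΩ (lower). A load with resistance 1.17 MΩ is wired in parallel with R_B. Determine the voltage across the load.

The load sits in parallel with R_B: R_B‖R_L = (56.3 × 1170) / (56.3 + 1170) = 53.72 kΩ.
V_out = 45.9 × 53.72 / (90.5 + 53.72) = 45.9 × 53.72/144.2 = 17.1 V.
(Unloaded it would have been 17.6 V.)

V_out ≈ 17.1 V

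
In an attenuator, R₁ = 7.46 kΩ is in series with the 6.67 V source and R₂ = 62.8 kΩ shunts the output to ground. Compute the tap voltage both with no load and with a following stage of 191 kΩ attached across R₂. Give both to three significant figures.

Unloaded: 5.96 V; loaded: 5.76 V

Open-circuit: V = 6.67 × 62.8/(7.46 + 62.8) = 5.96 V.
With the load, R₂ becomes R₂‖R_L = 47.26 kΩ, so V = 6.67 × 47.26/54.72 = 5.76 V.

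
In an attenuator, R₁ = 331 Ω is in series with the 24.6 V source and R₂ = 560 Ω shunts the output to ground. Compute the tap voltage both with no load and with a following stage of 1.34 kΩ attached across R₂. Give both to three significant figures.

Unloaded: 15.5 V; loaded: 13.4 V

Open-circuit: V = 24.6 × 560/(331 + 560) = 15.5 V.
With the load, R₂ becomes R₂‖R_L = 394.9 Ω, so V = 24.6 × 394.9/725.9 = 13.4 V.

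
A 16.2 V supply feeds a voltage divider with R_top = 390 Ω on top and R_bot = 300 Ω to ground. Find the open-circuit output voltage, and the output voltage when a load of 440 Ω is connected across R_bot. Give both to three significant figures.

Open-circuit: V = 16.2 × 300/(390 + 300) = 7.04 V.
With the load, R_bot becomes R_bot‖R_L = 178.4 Ω, so V = 16.2 × 178.4/568.4 = 5.08 V.

Unloaded: 7.04 V; loaded: 5.08 V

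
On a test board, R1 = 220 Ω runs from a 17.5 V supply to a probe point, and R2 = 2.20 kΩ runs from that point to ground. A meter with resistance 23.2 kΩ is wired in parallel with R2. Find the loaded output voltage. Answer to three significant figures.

V_out ≈ 15.8 V

The load sits in parallel with R2: R2‖R_L = (2200 × 23200) / (2200 + 23200) = 2009 Ω.
V_out = 17.5 × 2009 / (220 + 2009) = 17.5 × 2009/2229 = 15.8 V.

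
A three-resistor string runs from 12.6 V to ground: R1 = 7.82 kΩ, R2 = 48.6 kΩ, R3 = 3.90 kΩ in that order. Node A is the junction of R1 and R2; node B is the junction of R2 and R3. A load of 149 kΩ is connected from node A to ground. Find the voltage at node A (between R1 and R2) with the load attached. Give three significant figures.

V ≈ 10.5 V

Below node A the series string R2+R3 = 52.50 kΩ sits in parallel with the 149 kΩ load: 38.82 kΩ.
V_A = 12.6 × 38.82/(7.82 + 38.82) = 10.5 V.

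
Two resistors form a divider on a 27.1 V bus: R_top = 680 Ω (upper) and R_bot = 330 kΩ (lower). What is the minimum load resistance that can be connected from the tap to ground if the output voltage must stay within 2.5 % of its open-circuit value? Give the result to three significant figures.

Output resistance R_th = R_top‖R_bot = (680 × 330000)/330700 = 678.6 Ω.
The fractional drop is R_th/(R_th + R_L); requiring this ≤ 0.0250 gives R_L ≥ R_th(1/0.0250 − 1) = 678.6 × 39.00 = 26.5 kΩ.

R_L(min) ≈ 26.5 kΩ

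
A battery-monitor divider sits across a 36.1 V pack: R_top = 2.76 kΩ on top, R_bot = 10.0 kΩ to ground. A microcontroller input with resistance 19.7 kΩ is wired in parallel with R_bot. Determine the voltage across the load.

V_out ≈ 25.5 V

The load sits in parallel with R_bot: R_bot‖R_L = (10.0 × 19.7) / (10.0 + 19.7) = 6.633 kΩ.
V_out = 36.1 × 6.633 / (2.76 + 6.633) = 36.1 × 6.633/9.393 = 25.5 V.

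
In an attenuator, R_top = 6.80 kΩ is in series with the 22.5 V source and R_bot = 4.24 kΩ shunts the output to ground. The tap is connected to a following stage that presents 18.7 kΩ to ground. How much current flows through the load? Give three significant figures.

I_L ≈ 0.405 mA

R_bot‖R_L = 3.456 kΩ; V_out = 22.5 × 3.456/10.26 = 7.582 V.
I_L = V_out / R_L = 7.582 / 18.7 kΩ = 0.405 mA.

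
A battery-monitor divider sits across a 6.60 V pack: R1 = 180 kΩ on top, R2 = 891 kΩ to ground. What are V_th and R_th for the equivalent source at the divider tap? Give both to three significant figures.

V_th is the open-circuit tap voltage: 6.60 × 891/(180 + 891) = 5.49 V.
With the supply zeroed, R1 and R2 appear in parallel from the tap: R_th = R1‖R2 = (180 × 891)/1071 = 150 kΩ.

V_th = 5.49 V, R_th = 150 kΩ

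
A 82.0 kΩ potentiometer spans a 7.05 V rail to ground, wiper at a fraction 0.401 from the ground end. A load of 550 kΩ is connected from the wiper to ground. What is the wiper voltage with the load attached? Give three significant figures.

The wiper splits the pot into (1−α)R = 49.12 kΩ above and αR = 32.88 kΩ below.
Lower section ‖ load = 31.03 kΩ.
V_wiper = 7.05 × 31.03/(49.12 + 31.03) = 2.73 V.

V ≈ 2.73 V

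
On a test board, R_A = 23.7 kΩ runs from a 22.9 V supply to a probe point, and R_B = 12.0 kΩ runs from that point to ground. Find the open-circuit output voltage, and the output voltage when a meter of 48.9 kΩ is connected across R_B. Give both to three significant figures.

Open-circuit: V = 22.9 × 12.0/(23.7 + 12.0) = 7.70 V.
With the load, R_B becomes R_B‖R_L = 9.635 kΩ, so V = 22.9 × 9.635/33.34 = 6.62 V.

Unloaded: 7.70 V; loaded: 6.62 V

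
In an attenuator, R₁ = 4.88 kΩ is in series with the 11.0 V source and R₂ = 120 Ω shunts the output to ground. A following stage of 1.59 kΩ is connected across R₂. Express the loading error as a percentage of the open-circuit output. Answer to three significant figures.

6.86 %

The divider's output (Thévenin) resistance is R₁‖R₂ = 117.1 Ω.
Fractional drop under load = R_th/(R_th + R_L) = 117.1 / (117.1 + 1590) = 0.06861.
So the output falls by 6.86 %.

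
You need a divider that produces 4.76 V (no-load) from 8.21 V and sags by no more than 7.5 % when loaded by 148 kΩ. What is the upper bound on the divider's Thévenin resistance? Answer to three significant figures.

R_th ≤ 12.0 kΩ

Loading drop = R_th/(R_th + R_L) ≤ 0.0750, so R_th ≤ R_L · ε/(1−ε) = 148 kΩ × 0.0750/0.9250 = 12.0 kΩ.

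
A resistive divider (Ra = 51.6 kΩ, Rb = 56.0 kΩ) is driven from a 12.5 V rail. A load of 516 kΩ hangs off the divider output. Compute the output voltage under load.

The load sits in parallel with Rb: Rb‖R_L = (56.0 × 516) / (56.0 + 516) = 50.52 kΩ.
V_out = 12.5 × 50.52 / (51.6 + 50.52) = 12.5 × 50.52/102.1 = 6.18 V.

V_out ≈ 6.18 V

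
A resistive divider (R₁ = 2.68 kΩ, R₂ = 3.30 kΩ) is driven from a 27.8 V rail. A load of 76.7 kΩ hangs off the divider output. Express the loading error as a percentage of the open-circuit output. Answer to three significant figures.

The divider's output (Thévenin) resistance is R₁‖R₂ = 1.479 kΩ.
Fractional drop under load = R_th/(R_th + R_L) = 1.479 / (1.479 + 76.7) = 0.01892.
So the output falls by 1.89 %.

1.89 %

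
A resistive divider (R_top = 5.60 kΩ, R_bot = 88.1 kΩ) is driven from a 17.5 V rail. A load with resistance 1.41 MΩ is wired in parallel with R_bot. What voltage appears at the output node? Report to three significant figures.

The load sits in parallel with R_bot: R_bot‖R_L = (88.1 × 1410) / (88.1 + 1410) = 82.92 kΩ.
V_out = 17.5 × 82.92 / (5.60 + 82.92) = 17.5 × 82.92/88.52 = 16.4 V.

V_out ≈ 16.4 V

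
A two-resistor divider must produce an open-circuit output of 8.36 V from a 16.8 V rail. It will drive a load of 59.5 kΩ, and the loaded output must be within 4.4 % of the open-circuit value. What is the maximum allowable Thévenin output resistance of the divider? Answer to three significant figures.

Loading drop = R_th/(R_th + R_L) ≤ 0.0440, so R_th ≤ R_L · ε/(1−ε) = 59.5 kΩ × 0.0440/0.9560 = 2.74 kΩ.

R_th ≤ 2.74 kΩ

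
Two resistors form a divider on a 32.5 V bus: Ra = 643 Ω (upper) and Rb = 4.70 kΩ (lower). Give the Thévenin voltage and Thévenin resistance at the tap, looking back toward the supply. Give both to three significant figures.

V_th is the open-circuit tap voltage: 32.5 × 4700/(643 + 4700) = 28.6 V.
With the supply zeroed, Ra and Rb appear in parallel from the tap: R_th = Ra‖Rb = (643 × 4700)/5343 = 566 Ω.

V_th = 28.6 V, R_th = 566 Ω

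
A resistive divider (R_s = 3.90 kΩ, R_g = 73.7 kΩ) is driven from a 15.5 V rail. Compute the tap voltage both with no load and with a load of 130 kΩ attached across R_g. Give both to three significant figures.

Unloaded: 14.7 V; loaded: 14.3 V

Open-circuit: V = 15.5 × 73.7/(3.90 + 73.7) = 14.7 V.
With the load, R_g becomes R_g‖R_L = 47.03 kΩ, so V = 15.5 × 47.03/50.93 = 14.3 V.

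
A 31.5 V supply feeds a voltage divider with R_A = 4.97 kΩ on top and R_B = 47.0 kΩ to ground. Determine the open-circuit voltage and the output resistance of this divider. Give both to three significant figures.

V_th = 28.5 V, R_th = 4.49 kΩ

V_th is the open-circuit tap voltage: 31.5 × 47.0/(4.97 + 47.0) = 28.5 V.
With the supply zeroed, R_A and R_B appear in parallel from the tap: R_th = R_A‖R_B = (4.97 × 47.0)/51.97 = 4.49 kΩ.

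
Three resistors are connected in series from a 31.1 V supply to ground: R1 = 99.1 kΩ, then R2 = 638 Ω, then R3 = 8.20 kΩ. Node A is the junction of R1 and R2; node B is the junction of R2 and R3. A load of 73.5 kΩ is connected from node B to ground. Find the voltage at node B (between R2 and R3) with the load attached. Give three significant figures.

At node B, R3 is in parallel with the load: R3‖R_L = 7377 Ω.
Below node A the resistance is R2 + (R3‖R_L) = 8015 Ω, so V_A = 31.1 × 8015/107100 = 2.327 V.
Then V_B = V_A × (R3‖R_L)/(R2 + R3‖R_L) = 2.327 × 7377/8015 = 2.14 V.

V ≈ 2.14 V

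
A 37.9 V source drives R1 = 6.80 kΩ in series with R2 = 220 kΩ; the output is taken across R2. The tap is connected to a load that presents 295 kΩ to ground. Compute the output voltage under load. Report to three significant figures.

The load sits in parallel with R2: R2‖R_L = (220 × 295) / (220 + 295) = 126.0 kΩ.
V_out = 37.9 × 126.0 / (6.80 + 126.0) = 37.9 × 126.0/132.8 = 36.0 V.

V_out ≈ 36.0 V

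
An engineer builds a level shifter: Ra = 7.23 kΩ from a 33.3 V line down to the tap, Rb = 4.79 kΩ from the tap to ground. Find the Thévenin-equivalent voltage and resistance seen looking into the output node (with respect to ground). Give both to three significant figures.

V_th is the open-circuit tap voltage: 33.3 × 4.79/(7.23 + 4.79) = 13.3 V.
With the supply zeroed, Ra and Rb appear in parallel from the tap: R_th = Ra‖Rb = (7.23 × 4.79)/12.02 = 2.88 kΩ.

V_th = 13.3 V, R_th = 2.88 kΩ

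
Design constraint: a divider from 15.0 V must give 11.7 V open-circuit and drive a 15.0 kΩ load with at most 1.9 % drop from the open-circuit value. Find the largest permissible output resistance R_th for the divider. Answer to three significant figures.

Loading drop = R_th/(R_th + R_L) ≤ 0.0190, so R_th ≤ R_L · ε/(1−ε) = 15.0 kΩ × 0.0190/0.9810 = 291 Ω.

R_th ≤ 291 Ω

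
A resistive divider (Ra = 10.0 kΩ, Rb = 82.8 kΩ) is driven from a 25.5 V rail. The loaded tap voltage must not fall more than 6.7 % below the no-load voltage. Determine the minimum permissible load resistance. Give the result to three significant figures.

R_L(min) ≈ 124 kΩ

Output resistance R_th = Ra‖Rb = (10.0 × 82.8)/92.80 = 8.922 kΩ.
The fractional drop is R_th/(R_th + R_L); requiring this ≤ 0.0670 gives R_L ≥ R_th(1/0.0670 − 1) = 8.922 × 13.93 = 124 kΩ.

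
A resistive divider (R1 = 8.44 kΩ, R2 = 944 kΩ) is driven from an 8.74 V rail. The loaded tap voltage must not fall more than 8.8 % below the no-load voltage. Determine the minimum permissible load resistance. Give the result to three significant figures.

Output resistance R_th = R1‖R2 = (8.44 × 944)/952.4 = 8.365 kΩ.
The fractional drop is R_th/(R_th + R_L); requiring this ≤ 0.0880 gives R_L ≥ R_th(1/0.0880 − 1) = 8.365 × 10.36 = 86.7 kΩ.

R_L(min) ≈ 86.7 kΩ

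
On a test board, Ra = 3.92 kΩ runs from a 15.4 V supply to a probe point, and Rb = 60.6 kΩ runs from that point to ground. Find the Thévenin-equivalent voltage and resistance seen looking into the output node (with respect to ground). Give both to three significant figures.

V_th is the open-circuit tap voltage: 15.4 × 60.6/(3.92 + 60.6) = 14.5 V.
With the supply zeroed, Ra and Rb appear in parallel from the tap: R_th = Ra‖Rb = (3.92 × 60.6)/64.52 = 3.68 kΩ.

V_th = 14.5 V, R_th = 3.68 kΩ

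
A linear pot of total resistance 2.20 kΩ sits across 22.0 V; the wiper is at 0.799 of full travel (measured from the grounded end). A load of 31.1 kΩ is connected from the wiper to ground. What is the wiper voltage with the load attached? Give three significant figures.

The wiper splits the pot into (1−α)R = 442.2 Ω above and αR = 1758 Ω below.
Lower section ‖ load = 1664 Ω.
V_wiper = 22.0 × 1664/(442.2 + 1664) = 17.4 V.

V ≈ 17.4 V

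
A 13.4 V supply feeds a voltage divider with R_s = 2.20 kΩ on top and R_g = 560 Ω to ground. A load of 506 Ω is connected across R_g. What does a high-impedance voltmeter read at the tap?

V_out ≈ 1.44 V

The load sits in parallel with R_g: R_g‖R_L = (560 × 506) / (560 + 506) = 265.8 Ω.
V_out = 13.4 × 265.8 / (2200 + 265.8) = 13.4 × 265.8/2466 = 1.44 V.
(Unloaded it would have been 2.72 V.)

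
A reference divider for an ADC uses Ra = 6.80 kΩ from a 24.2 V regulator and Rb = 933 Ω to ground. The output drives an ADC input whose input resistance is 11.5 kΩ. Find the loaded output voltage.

V_out ≈ 2.73 V

The load sits in parallel with Rb: Rb‖R_L = (933 × 11500) / (933 + 11500) = 863.0 Ω.
V_out = 24.2 × 863.0 / (6800 + 863.0) = 24.2 × 863.0/7663 = 2.73 V.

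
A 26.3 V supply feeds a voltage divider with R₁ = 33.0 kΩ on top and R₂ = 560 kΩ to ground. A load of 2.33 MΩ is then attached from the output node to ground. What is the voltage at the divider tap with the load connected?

The load sits in parallel with R₂: R₂‖R_L = (560 × 2330) / (560 + 2330) = 451.5 kΩ.
V_out = 26.3 × 451.5 / (33.0 + 451.5) = 26.3 × 451.5/484.5 = 24.5 V.

V_out ≈ 24.5 V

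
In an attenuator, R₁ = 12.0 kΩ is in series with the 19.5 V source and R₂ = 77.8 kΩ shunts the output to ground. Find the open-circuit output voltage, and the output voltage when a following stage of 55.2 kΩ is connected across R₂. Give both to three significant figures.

Unloaded: 16.9 V; loaded: 14.2 V

Open-circuit: V = 19.5 × 77.8/(12.0 + 77.8) = 16.9 V.
With the load, R₂ becomes R₂‖R_L = 32.29 kΩ, so V = 19.5 × 32.29/44.29 = 14.2 V.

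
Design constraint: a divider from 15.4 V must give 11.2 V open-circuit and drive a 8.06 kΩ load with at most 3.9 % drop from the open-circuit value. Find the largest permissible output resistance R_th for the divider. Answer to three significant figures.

R_th ≤ 327 Ω

Loading drop = R_th/(R_th + R_L) ≤ 0.0390, so R_th ≤ R_L · ε/(1−ε) = 8.06 kΩ × 0.0390/0.9610 = 327 Ω.
(Any R1, R2 with R2/(R1+R2) = 0.727 and R1‖R2 ≤ 327 Ω will meet the spec.)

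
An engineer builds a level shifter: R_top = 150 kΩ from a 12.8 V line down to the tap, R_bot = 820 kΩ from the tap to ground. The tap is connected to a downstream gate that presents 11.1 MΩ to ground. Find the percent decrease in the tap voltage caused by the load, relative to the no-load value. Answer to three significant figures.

The divider's output (Thévenin) resistance is R_top‖R_bot = 126.8 kΩ.
Fractional drop under load = R_th/(R_th + R_L) = 126.8 / (126.8 + 11100) = 0.01129.
So the output falls by 1.13 %.

1.13 %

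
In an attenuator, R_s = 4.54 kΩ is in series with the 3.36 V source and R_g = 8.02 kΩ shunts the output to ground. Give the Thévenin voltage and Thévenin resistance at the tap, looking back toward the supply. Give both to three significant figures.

V_th is the open-circuit tap voltage: 3.36 × 8.02/(4.54 + 8.02) = 2.15 V.
With the supply zeroed, R_s and R_g appear in parallel from the tap: R_th = R_s‖R_g = (4.54 × 8.02)/12.56 = 2.90 kΩ.

V_th = 2.15 V, R_th = 2.90 kΩ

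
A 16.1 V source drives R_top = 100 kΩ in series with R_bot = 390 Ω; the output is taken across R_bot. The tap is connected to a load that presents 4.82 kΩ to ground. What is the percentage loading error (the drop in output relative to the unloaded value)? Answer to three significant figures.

The divider's output (Thévenin) resistance is R_top‖R_bot = 388.5 Ω.
Fractional drop under load = R_th/(R_th + R_L) = 388.5 / (388.5 + 4820) = 0.07459.
So the output falls by 7.46 %.

7.46 %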